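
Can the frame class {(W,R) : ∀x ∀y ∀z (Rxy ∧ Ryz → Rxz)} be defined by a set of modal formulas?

Yes: it is transitivity, defined by the 4 schema □r → □□r.
Suppose □r→□□r is valid. Take Rxy, Ryz and set V(r)={w : Rxw}. Then □r at x, so □□r at x, so □r at y, so r at z, i.e. Rxz.

Yes, by □r → □□r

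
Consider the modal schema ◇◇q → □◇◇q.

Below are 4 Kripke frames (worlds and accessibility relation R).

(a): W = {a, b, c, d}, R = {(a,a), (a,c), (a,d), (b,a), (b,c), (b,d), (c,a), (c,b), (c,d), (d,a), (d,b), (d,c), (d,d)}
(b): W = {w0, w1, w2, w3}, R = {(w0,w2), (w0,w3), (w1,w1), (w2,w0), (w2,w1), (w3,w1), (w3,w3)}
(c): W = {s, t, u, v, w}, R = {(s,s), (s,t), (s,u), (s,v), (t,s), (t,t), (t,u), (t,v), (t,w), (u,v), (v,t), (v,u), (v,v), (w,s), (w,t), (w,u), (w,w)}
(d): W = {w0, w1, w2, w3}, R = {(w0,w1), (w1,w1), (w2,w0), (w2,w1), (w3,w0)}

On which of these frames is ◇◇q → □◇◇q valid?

(a), (d)

Frame correspondent (Sahlqvist): ∀x ∀y ∀z ((xR²y ∧ xRz) → ∃w (y = w ∧ zR²w)) — i.e. a generalized confluence (Geach) condition.
(a): ✓.
(b): fails — w0R²w0, w0Rw2 but no w with w0=w and w2R²w.
(c): fails — sR²s, sRu but no w* with s=w* and uR²w*.
(d): ✓.
Valid on: (a), (d).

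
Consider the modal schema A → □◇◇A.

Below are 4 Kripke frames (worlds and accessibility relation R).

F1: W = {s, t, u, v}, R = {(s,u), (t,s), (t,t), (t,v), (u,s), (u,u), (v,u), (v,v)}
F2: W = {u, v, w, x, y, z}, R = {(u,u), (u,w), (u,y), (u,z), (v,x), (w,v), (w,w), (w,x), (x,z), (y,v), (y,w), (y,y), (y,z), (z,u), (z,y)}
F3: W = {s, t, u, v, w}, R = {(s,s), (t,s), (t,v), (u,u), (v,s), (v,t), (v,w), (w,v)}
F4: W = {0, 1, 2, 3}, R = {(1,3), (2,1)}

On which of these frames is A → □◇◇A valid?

none

The schema corresponds to a generalized confluence (Geach) condition: ∀x ∀z (xRz → ∃w (x = w ∧ zR²w)).
F1: fails — tRs but no w with t=w and sR²w.
F2: fails — uRw but no t with u=t and wR²t.
F3: fails — tRs but no w* with t=w* and sR²w*.
F4: fails — 1R3 but no w with 1=w and 3R²w.
Valid on no frame.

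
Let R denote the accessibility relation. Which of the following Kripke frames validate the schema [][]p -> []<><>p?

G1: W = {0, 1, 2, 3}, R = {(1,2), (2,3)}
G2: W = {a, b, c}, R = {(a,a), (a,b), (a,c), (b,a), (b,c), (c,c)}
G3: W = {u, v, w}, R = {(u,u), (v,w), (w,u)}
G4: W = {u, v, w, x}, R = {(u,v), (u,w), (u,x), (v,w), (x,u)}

G2, G3

This is the axiom for a generalized confluence (Geach) condition; its first-order frame correspondent is forall x forall z (xRz -> exists w (x R^2 w & z R^2 w)).
G1: fails — 1R2 but no w with 1R²w and 2R²w.
G2: ✓.
G3: ✓.
G4: fails — uRv but no t with uR²t and vR²t.
Valid on: G2, G3.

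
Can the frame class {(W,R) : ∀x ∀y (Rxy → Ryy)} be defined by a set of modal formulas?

Yes, by □(□r → r)

This is a Sahlqvist condition; the T□ axiom □(□r → r) defines it.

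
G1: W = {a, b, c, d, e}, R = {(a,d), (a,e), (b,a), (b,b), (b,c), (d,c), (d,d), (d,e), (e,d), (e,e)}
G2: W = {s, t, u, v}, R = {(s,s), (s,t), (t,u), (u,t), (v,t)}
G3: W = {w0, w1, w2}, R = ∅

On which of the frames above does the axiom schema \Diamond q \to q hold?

G3

Frame correspondent (Sahlqvist): \forall x \forall y (xRy \to \exists w (y = w \wedge x = w)) — i.e. a generalized confluence (Geach) condition.
G1: fails — aRd but d ≠ a.
G2: fails — sRt but t ≠ s.
G3: holds.
Valid on: G3.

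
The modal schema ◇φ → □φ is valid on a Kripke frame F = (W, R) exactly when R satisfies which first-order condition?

partial functionality

Suppose ◇φ→□φ is valid. Take Rxy, Rxz and set V(φ)={y}. Then ◇φ at x, so □φ at x, so φ at z, i.e. z=y.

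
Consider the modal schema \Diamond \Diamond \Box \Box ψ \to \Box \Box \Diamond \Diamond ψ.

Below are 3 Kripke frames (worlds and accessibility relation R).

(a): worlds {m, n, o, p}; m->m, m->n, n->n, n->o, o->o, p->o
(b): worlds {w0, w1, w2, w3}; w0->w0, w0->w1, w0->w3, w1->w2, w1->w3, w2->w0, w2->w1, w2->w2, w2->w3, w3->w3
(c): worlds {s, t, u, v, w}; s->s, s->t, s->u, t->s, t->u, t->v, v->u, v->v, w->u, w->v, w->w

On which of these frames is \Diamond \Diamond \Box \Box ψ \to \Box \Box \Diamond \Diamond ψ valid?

This is the axiom for a generalized confluence (Geach) condition; its first-order frame correspondent is \forall x \forall y \forall z ((x R^2 y \wedge x R^2 z) \to \exists w (y R^2 w \wedge z R^2 w)).
(a): satisfies the condition.
(b): satisfies the condition.
(c): fails — sR²s, sR²u but no w* with sR²w* and uR²w*.

(a), (b)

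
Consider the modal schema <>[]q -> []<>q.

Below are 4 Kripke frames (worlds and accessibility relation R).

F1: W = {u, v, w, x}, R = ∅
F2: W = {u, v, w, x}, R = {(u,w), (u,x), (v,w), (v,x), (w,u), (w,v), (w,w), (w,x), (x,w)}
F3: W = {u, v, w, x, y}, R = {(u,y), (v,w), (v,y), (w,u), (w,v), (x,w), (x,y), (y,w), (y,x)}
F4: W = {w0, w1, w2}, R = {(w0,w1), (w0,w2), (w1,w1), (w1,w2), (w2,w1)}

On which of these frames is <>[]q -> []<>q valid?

Frame correspondent (Sahlqvist): forall x forall y forall z (Rxy & Rxz -> exists w (Ryw & Rzw)) — i.e. convergence.
F1: satisfies the condition.
F2: satisfies the condition.
F3: fails — Rvw and Rvy but w and y have no common successor.
F4: satisfies the condition.
Valid on: F1, F2, F4.

F1, F2, F4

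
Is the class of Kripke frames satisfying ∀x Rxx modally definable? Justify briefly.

Definable; □p → p defines it

The condition is reflexivity. A defining modal formula is □p → p.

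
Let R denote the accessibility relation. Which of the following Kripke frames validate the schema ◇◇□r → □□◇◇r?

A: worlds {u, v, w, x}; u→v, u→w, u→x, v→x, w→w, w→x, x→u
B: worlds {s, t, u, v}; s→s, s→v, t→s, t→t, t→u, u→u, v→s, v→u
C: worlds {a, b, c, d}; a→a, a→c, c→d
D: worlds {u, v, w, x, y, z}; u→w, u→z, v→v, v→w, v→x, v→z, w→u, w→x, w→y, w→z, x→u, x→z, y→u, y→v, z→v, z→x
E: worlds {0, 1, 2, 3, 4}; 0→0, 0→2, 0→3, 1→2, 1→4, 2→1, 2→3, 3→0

This is the axiom for a generalized confluence (Geach) condition; its first-order frame correspondent is ∀x ∀y ∀z ((xR²y ∧ xR²z) → ∃w (yRw ∧ zR²w)).
A: fails — uR²x, uR²x but no t with xRt and xR²t.
B: fails — sR²s, sR²u but no w with sRw and uR²w.
C: fails — aR²a, aR²c but no w with aRw and cR²w.
D: holds.
E: fails — 0R²1, 0R²1 but no w with 1Rw and 1R²w.

D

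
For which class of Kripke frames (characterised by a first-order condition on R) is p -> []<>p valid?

Symmetry

Suppose p→□◇p is valid. Take Rxy and set V(p)={x}. Then p at x, so □◇p at x, so ◇p at y, so some z with Ryz has p; z=x, i.e. Ryx.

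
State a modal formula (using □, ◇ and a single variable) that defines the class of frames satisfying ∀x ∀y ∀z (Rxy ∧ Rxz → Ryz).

A defining formula is ◇q → □◇q (the 5 axiom).
Suppose ◇q→□◇q is valid. Take Rxy, Rxz and set V(q)={y}. Then ◇q at x, so □◇q at x, so ◇q at z, so some w with Rzw has q; w=y, i.e. Rzy. By symmetry of the argument, Ryz.

◇q → □◇q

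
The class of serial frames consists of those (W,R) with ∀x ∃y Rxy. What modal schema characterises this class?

□q → ◇q

The condition is seriality. The D schema □q → ◇q defines it.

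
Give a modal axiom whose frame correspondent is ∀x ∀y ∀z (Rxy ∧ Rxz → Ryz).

This is the Euclidean property; the standard corresponding axiom is 5: ◇r → □◇r.

◇r → □◇r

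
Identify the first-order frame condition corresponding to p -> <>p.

reflexivity: forall x Rxx

This is frame-equivalent to □p → p (substitute ¬p for p and contrapose).
Suppose □p→p is valid. At any x set V(p)={w : Rxw}. Then □p holds at x, so p holds at x, i.e. Rxx.
Conversely, on a frame with reflexivity the schema holds at every world under every valuation.
Frame condition: forall x Rxx.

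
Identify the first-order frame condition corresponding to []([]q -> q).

Shift-reflexivity

Suppose □(□q→q) is valid. Take Rxy and set V(q)={w : Ryw}. Then at y, □q holds; since □(□q→q) at x, □q→q at y, so q at y, i.e. Ryy.
Conversely, any frame satisfying forall x forall y (Rxy -> Ryy) validates the schema.
Frame condition: forall x forall y (Rxy -> Ryy).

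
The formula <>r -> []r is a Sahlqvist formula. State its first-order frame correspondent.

This schema is the CD axiom.
Its frame correspondent is partial functionality — forall x forall y forall z (Rxy & Rxz -> y = z).

partial functionality: forall x forall y forall z (Rxy & Rxz -> y = z)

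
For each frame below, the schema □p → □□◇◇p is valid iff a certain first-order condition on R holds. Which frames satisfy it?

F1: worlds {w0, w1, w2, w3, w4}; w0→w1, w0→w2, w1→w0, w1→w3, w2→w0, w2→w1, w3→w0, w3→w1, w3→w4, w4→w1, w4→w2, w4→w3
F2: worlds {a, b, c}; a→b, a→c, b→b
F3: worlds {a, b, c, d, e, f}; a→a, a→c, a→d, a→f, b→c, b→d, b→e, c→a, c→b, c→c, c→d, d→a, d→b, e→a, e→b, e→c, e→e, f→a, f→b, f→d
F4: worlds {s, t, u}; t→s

F1, F2, F3, F4

This is the axiom for a generalized confluence (Geach) condition; its first-order frame correspondent is ∀x ∀z (xR²z → ∃w (xRw ∧ zR²w)).
F1: ✓.
F2: ✓.
F3: ✓.
F4: ✓.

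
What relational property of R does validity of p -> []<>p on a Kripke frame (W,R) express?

Suppose p→□◇p is valid. Take Rxy and set V(p)={x}. Then p at x, so □◇p at x, so ◇p at y, so some z with Ryz has p; z=x, i.e. Ryx.

symmetry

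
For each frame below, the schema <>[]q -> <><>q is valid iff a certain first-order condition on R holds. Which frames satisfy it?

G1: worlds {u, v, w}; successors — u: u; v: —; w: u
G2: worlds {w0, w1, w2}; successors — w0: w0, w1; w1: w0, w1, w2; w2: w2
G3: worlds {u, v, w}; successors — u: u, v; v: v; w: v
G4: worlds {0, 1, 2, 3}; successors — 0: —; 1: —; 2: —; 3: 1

G1, G2, G3

Frame correspondent (Sahlqvist): forall x forall y (xRy -> exists w (yRw & x R^2 w)) — i.e. a generalized confluence (Geach) condition.
G1: satisfies the condition.
G2: satisfies the condition.
G3: satisfies the condition.
G4: fails — 3R1 but no w with 1Rw and 3R²w.
Valid on: G1, G2, G3.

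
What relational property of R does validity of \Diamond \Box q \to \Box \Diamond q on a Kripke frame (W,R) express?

Suppose ◇□q→□◇q is valid. Take Rxy, Rxz and set V(q)={w : Ryw}. Then □q at y so ◇□q at x, so □◇q at x, so ◇q at z, giving w with Rzw and Ryw.

convergence: \forall x \forall y \forall z (Rxy \wedge Rxz \to \exists w (Ryw \wedge Rzw))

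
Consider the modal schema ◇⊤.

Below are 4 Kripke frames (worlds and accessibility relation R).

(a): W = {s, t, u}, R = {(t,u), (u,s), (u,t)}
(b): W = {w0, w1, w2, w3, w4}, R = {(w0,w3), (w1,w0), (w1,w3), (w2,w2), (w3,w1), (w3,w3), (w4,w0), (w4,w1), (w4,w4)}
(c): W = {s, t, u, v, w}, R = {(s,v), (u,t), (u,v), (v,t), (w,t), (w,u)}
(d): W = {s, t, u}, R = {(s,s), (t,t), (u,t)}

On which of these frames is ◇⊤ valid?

This is the axiom for seriality; its first-order frame correspondent is ∀x ∃y Rxy.
(a): fails — world s has no successor.
(b): ✓.
(c): fails — world t has no successor.
(d): ✓.

(b), (d)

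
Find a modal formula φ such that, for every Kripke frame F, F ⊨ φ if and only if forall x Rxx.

□r → r

A defining formula is □r → r (the T axiom).
Suppose □r→r is valid. At any x set V(r)={w : Rxw}. Then □r holds at x, so r holds at x, i.e. Rxx.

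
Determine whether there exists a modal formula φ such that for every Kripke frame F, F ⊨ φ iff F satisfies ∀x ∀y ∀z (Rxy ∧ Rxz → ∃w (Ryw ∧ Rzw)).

Yes — defined by ◇□p → □◇p

Yes: it is convergence, defined by the .2 schema ◇□p → □◇p.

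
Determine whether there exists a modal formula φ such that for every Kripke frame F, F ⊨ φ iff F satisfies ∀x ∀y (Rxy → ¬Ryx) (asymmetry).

Not definable by any modal formula

Any modally definable frame class is closed under surjective bounded morphisms.
The 4-cycle (worlds w0,w1,w2,w3 with w0→w1→w2→w3→w0) is asymmetric. Mapping every world to a single reflexive point • is a surjective bounded morphism, and the reflexive point is not asymmetric (R•• but asymmetry requires ¬R••).
So no modal formula (or set of formulas) defines exactly the asymmetric frames.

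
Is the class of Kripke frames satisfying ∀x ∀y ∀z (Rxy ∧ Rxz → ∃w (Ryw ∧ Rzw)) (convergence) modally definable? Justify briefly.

Definable; ◇□q → □◇q defines it

Yes: it is convergence, defined by the .2 schema ◇□q → □◇q.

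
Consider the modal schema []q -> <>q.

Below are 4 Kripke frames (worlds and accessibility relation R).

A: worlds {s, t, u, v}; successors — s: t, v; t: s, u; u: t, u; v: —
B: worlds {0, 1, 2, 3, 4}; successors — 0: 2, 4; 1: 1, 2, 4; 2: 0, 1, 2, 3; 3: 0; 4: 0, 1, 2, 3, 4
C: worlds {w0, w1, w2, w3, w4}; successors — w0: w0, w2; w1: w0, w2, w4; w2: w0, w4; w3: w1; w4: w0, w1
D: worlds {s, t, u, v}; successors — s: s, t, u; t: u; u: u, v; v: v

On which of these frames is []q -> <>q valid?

This is the axiom for seriality; its first-order frame correspondent is forall x exists y Rxy.
A: fails — world v has no successor.
B: ✓.
C: ✓.
D: ✓.
Valid on: B, C, D.

B, C, D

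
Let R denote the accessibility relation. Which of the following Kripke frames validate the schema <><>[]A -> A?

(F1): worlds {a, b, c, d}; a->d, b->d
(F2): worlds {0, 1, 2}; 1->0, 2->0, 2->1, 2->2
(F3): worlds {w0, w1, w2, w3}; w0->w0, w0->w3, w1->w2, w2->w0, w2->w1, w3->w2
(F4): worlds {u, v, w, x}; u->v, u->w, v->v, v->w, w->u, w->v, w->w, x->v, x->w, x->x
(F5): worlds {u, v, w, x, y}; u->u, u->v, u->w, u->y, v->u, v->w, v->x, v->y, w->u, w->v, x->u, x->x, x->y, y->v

Frame correspondent (Sahlqvist): forall x forall y (x R^2 y -> exists w (yRw & x = w)) — i.e. a generalized confluence (Geach) condition.
(F1): satisfies the condition.
(F2): fails — 2R²0 but no w with 0Rw and 2=w.
(F3): fails — w0R²w3 but no w with w3Rw and w0=w.
(F4): fails — uR²u but no t with uRt and u=t.
(F5): fails — uR²y but no t with yRt and u=t.

(F1)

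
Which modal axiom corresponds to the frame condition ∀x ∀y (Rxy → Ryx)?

The condition is symmetry. The B schema p → □◇p defines it.
Suppose p→□◇p is valid. Take Rxy and set V(p)={x}. Then p at x, so □◇p at x, so ◇p at y, so some z with Ryz has p; z=x, i.e. Ryx.

p → □◇p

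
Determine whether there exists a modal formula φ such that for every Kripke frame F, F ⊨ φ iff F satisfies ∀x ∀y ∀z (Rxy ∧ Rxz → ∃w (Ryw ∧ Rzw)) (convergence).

Yes — defined by ◇□r → □◇r

Yes: it is convergence, defined by the .2 schema ◇□r → □◇r.
Suppose ◇□r→□◇r is valid. Take Rxy, Rxz and set V(r)={w : Ryw}. Then □r at y so ◇□r at x, so □◇r at x, so ◇r at z, giving w with Rzw and Ryw.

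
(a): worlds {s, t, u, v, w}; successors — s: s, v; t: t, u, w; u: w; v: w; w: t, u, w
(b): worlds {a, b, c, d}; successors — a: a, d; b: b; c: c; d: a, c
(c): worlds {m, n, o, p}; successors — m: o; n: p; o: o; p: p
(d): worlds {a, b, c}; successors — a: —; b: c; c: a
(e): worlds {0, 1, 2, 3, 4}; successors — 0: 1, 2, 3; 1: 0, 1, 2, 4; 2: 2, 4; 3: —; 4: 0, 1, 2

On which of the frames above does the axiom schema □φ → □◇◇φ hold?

(b), (c)

The schema corresponds to a generalized confluence (Geach) condition: ∀x ∀z (xRz → ∃w (xRw ∧ zR²w)).
(a): fails — sRv but no w* with sRw* and vR²w*.
(b): satisfies the condition.
(c): satisfies the condition.
(d): fails — bRc but no w with bRw and cR²w.
(e): fails — 0R3 but no w with 0Rw and 3R²w.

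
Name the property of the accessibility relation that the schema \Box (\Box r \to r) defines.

shift-reflexivity

Suppose □(□r→r) is valid. Take Rxy and set V(r)={w : Ryw}. Then at y, □r holds; since □(□r→r) at x, □r→r at y, so r at y, i.e. Ryy.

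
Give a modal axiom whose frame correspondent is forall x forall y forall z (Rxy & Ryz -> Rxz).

The condition is transitivity. The 4 schema □r → □□r defines it.

□r → □□r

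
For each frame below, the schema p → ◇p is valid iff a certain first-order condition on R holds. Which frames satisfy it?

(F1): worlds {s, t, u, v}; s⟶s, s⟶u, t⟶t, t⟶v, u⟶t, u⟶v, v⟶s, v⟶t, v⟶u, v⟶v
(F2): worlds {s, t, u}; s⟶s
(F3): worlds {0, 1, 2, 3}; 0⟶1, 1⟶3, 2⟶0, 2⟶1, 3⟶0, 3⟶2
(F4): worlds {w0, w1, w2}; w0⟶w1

none

Frame correspondent (Sahlqvist): ∀x Rxx — i.e. reflexivity.
(F1): fails — world u does not see itself.
(F2): fails — world t does not see itself.
(F3): fails — world 0 does not see itself.
(F4): fails — world w0 does not see itself.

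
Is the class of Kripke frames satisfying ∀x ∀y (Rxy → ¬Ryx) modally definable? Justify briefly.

Modal frame validity is preserved under surjective bounded morphisms.
The 4-cycle (worlds 0,1,2,3 with 0→1→2→3→0) is asymmetric. Mapping every world to a single reflexive point • is a surjective bounded morphism, and the reflexive point is not asymmetric (R•• but asymmetry requires ¬R••).
So the class is not modally definable.

No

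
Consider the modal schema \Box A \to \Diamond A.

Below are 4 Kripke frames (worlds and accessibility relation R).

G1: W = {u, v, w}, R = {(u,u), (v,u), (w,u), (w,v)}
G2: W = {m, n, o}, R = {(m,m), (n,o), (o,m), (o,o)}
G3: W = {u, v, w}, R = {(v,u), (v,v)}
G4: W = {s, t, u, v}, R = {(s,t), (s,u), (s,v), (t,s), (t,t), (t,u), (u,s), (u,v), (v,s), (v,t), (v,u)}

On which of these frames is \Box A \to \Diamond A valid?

This is the axiom for seriality; its first-order frame correspondent is \forall x \exists y Rxy.
G1: condition met.
G2: condition met.
G3: fails — world u has no successor.
G4: condition met.

G1, G2, G4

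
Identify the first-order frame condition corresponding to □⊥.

Emptiness of R

This schema is the Ver axiom.
Its frame correspondent is emptiness of R — ∀x ∀y ¬Rxy.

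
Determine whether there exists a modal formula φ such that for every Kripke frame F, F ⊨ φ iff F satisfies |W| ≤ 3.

If a class were modally definable it would be closed under disjoint unions (Goldblatt–Thomason).
Any modal formula valid on each of 4 disjoint one-world frames is valid on their disjoint union (validity is preserved under disjoint unions). Each one-world frame has |W|=1≤3, but the union has |W|=4.
Hence having at most 3 worlds is not modally definable.

No — not modally definable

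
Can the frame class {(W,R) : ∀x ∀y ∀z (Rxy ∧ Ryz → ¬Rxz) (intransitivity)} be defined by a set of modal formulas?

If a class were modally definable it would be closed under surjective bounded morphisms (Goldblatt–Thomason).
The 3-cycle (worlds 0,1,2 with 0→1→2→0) is intransitive. Mapping every world to a single reflexive point • is a surjective bounded morphism; the reflexive point is not intransitive (R••∧R•• but R••).
So no modal formula (or set of formulas) defines exactly the intransitive frames.

No — not modally definable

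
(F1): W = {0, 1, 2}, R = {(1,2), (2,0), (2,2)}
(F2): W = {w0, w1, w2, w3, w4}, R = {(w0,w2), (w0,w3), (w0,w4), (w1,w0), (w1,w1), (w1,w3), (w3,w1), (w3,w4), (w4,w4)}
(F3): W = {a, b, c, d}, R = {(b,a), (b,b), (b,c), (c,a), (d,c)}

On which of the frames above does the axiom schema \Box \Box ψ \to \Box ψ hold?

(F1)

The schema corresponds to density: \forall x \forall y (Rxy \to \exists z (Rxz \wedge Rzy)).
(F1): condition met.
(F2): fails — Rw0w2 but no z with Rw0z and Rzw2.
(F3): fails — Rdc but no z with Rdz and Rzc.
Valid on: (F1).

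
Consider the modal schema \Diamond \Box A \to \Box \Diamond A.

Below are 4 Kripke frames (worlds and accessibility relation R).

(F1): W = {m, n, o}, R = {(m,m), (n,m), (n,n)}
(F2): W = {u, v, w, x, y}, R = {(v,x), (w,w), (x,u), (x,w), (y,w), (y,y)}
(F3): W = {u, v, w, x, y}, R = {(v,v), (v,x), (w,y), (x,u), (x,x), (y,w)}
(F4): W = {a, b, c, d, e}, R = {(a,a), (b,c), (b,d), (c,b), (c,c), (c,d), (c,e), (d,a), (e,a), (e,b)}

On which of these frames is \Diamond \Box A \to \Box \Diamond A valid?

(F1)

This is the axiom for convergence; its first-order frame correspondent is \forall x \forall y \forall z (Rxy \wedge Rxz \to \exists w (Ryw \wedge Rzw)).
(F1): satisfies the condition.
(F2): fails — Rxw and Rxu but w and u have no common successor.
(F3): fails — Rxu and Rxu but u and u have no common successor.
(F4): fails — Rbc and Rbd but c and d have no common successor.
Valid on: (F1).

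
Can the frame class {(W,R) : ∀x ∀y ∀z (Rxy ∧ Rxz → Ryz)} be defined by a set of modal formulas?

Yes: it is the Euclidean property, defined by the 5 schema ◇q → □◇q.

Definable; ◇q → □◇q defines it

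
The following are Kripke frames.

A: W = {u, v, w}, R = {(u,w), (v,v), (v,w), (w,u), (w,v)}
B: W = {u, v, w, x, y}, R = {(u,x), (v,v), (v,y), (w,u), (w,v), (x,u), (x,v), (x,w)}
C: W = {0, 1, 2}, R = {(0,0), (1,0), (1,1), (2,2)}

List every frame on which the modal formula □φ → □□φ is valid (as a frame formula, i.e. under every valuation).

C

This is the axiom for transitivity; its first-order frame correspondent is ∀x ∀y ∀z (Rxy ∧ Ryz → Rxz).
A: fails — Rwu and Ruw but not Rww.
B: fails — Rwu and Rux but not Rwx.
C: condition met.
Valid on: C.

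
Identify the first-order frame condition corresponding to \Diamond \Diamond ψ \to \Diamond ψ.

This is frame-equivalent to □ψ → □□ψ (substitute ¬ψ for ψ and contrapose).
Suppose □ψ→□□ψ is valid. Take Rxy, Ryz and set V(ψ)={w : Rxw}. Then □ψ at x, so □□ψ at x, so □ψ at y, so ψ at z, i.e. Rxz.

transitivity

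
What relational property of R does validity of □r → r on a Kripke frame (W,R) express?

Reflexivity

Suppose □r→r is valid. At any x set V(r)={w : Rxw}. Then □r holds at x, so r holds at x, i.e. Rxx.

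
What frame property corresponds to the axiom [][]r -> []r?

density

Suppose □□r→□r is valid. Take Rxy and set V(r)={w : xR²w}. Then □□r at x, so □r at x, so r at y, i.e. ∃z(Rxz∧Rzy).
Conversely, any frame satisfying forall x forall y (Rxy -> exists z (Rxz & Rzy)) validates the schema.
Frame condition: forall x forall y (Rxy -> exists z (Rxz & Rzy)).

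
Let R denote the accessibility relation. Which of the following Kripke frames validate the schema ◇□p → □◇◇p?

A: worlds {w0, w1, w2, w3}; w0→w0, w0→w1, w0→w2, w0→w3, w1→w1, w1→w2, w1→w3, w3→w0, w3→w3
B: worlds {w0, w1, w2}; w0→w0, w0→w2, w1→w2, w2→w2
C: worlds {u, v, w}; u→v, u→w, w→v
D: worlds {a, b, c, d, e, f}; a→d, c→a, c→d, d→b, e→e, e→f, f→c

This is the axiom for a generalized confluence (Geach) condition; its first-order frame correspondent is ∀x ∀y ∀z ((xRy ∧ xRz) → ∃w (yRw ∧ zR²w)).
A: fails — w0Rw0, w0Rw2 but no w with w0Rw and w2R²w.
B: satisfies the condition.
C: fails — uRv, uRv but no t with vRt and vR²t.
D: fails — aRd, aRd but no w with dRw and dR²w.

B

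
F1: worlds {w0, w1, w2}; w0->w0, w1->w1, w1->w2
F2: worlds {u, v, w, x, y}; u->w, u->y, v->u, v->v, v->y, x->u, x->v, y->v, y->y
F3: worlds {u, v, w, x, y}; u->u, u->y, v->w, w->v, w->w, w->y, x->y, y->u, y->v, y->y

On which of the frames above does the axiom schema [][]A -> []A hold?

F1, F3

Frame correspondent (Sahlqvist): forall x forall y (Rxy -> exists z (Rxz & Rzy)) — i.e. density.
F1: ✓.
F2: fails — Ruw but no z with Ruz and Rzw.
F3: ✓.
Valid on: F1, F3.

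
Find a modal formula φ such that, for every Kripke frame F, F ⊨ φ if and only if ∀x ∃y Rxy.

The condition is seriality. The D schema □ψ → ◇ψ defines it.
Suppose □ψ→◇ψ is valid. At any x set V(ψ)=W. Then □ψ at x, so ◇ψ at x, so x has a successor.

□ψ → ◇ψ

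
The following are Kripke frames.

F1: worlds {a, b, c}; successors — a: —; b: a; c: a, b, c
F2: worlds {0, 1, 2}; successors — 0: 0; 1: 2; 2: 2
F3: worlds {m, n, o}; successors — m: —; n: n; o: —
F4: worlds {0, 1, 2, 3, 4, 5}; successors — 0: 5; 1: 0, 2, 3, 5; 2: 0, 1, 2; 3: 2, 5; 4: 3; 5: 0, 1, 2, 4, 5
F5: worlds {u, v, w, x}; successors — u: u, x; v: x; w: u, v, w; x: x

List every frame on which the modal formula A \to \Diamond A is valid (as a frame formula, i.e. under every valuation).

none

Frame correspondent (Sahlqvist): \forall x Rxx — i.e. reflexivity.
F1: fails — world a does not see itself.
F2: fails — world 1 does not see itself.
F3: fails — world m does not see itself.
F4: fails — world 0 does not see itself.
F5: fails — world v does not see itself.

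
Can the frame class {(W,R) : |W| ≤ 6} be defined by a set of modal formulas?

Any modally definable frame class is closed under disjoint unions.
Any modal formula valid on each of 7 disjoint one-world frames is valid on their disjoint union (validity is preserved under disjoint unions). Each one-world frame has |W|=1≤6, but the union has |W|=7.
So the class is not modally definable.

No — not modally definable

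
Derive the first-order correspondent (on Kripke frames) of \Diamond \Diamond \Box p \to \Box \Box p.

\forall x \forall y \forall z ((x R^2 y \wedge x R^2 z) \to \exists w (yRw \wedge z = w))

This is a Sahlqvist (Geach-type) schema ◇^2□^1p → □^2◇^0p.
Minimal-valuation argument: fix x; take any y with xR^2y and any z with xR^2z. Set V(p) to the set of worlds R-reachable from y in exactly 1 step. Then □^1p holds at y, so the antecedent holds at x; validity forces ◇^0p at z, giving a w with zR^0w and yR^1w.
First-order correspondent: \forall x \forall y \forall z ((x R^2 y \wedge x R^2 z) \to \exists w (yRw \wedge z = w)).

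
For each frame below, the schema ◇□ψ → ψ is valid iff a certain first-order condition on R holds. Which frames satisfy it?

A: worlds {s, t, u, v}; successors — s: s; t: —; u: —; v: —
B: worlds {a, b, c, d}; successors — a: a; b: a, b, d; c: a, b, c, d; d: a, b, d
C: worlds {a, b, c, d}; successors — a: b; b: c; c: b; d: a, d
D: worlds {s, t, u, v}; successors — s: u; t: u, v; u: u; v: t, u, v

A

Frame correspondent (Sahlqvist): ∀x ∀y (Rxy → Ryx) — i.e. symmetry.
A: satisfies the condition.
B: fails — Rcd but not Rdc.
C: fails — Rab but not Rba.
D: fails — Rvu but not Ruv.
Valid on: A.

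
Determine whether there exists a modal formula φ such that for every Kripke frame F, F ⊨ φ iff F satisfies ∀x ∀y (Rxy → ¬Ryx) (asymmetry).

No

Any modally definable frame class is closed under surjective bounded morphisms.
The 5-cycle (worlds w0,w1,w2,w3,w4 with w0→w1→w2→w3→w4→w0) is asymmetric. Mapping every world to a single reflexive point • is a surjective bounded morphism, and the reflexive point is not asymmetric (R•• but asymmetry requires ¬R••).
So no modal formula (or set of formulas) defines exactly the asymmetric frames.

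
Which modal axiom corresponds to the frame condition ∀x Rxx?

□q → q

A defining formula is □q → q (the T axiom).
Suppose □q→q is valid. At any x set V(q)={w : Rxw}. Then □q holds at x, so q holds at x, i.e. Rxx.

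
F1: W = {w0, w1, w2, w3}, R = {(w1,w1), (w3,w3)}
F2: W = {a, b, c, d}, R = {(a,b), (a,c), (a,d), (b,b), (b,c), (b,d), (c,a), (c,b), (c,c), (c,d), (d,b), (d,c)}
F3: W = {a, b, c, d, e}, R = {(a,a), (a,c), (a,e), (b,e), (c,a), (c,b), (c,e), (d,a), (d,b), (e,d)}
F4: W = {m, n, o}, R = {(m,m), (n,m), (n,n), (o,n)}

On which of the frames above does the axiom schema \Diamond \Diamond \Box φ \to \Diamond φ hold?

F1, F2

The schema corresponds to a generalized confluence (Geach) condition: \forall x \forall y (x R^2 y \to \exists w (yRw \wedge xRw)).
F1: ✓.
F2: ✓.
F3: fails — aR²e but no w with eRw and aRw.
F4: fails — oR²m but no w with mRw and oRw.
Valid on: F1, F2.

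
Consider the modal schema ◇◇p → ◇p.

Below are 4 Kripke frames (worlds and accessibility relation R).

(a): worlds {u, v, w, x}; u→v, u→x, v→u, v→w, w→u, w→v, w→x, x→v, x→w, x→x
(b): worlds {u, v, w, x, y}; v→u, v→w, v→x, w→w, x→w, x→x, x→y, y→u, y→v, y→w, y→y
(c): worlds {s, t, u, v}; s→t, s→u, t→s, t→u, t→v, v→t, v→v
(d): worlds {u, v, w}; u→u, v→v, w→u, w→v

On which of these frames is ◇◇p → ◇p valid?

(d)

The schema corresponds to transitivity: ∀x ∀y ∀z (Rxy ∧ Ryz → Rxz).
(a): fails — Ruv and Rvw but not Ruw.
(b): fails — Rvx and Rxy but not Rvy.
(c): fails — Rtv and Rvt but not Rtt.
(d): condition met.
Valid on: (d).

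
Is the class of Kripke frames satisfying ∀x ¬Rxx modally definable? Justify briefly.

Not modally definable

Modal frame validity is preserved under surjective bounded morphisms.
The 2-cycle (worlds 0,1 with 0→1→0) is irreflexive, and the map sending every world to a single reflexive point • is a surjective bounded morphism (forth: every edge maps to (•,•); back: every world has a successor). So any modal formula valid on the 2-cycle is also valid on the reflexive point, which is not irreflexive.
So the class is not modally definable.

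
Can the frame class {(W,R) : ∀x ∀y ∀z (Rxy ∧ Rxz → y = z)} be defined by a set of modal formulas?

Yes, by ◇r → □r

This is a Sahlqvist condition; the CD axiom ◇r → □r defines it.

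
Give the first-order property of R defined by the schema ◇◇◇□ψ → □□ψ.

This is a Sahlqvist (Geach-type) schema ◇^3□^1ψ → □^2◇^0ψ.
Minimal-valuation argument: fix x; take any y with xR^3y and any z with xR^2z. Set V(ψ) to the set of worlds R-reachable from y in exactly 1 step. Then □^1ψ holds at y, so the antecedent holds at x; validity forces ◇^0ψ at z, giving a w with zR^0w and yR^1w.
First-order correspondent: ∀x ∀y ∀z ((xR³y ∧ xR²z) → ∃w (yRw ∧ z = w)).

∀x ∀y ∀z ((xR³y ∧ xR²z) → ∃w (yRw ∧ z = w))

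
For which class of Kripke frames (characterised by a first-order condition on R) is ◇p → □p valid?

This schema is the CD axiom.
It corresponds to partial functionality: ∀x ∀y ∀z (Rxy ∧ Rxz → y = z).

partial functionality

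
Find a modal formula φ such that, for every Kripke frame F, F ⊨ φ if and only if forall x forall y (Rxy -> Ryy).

□(□p → p)

A defining formula is □(□p → p) (the T□ axiom).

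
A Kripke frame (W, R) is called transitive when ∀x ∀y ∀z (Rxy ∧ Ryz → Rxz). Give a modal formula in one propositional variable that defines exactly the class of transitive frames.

□r → □□r

A defining formula is □r → □□r (the 4 axiom).
Suppose □r→□□r is valid. Take Rxy, Ryz and set V(r)={w : Rxw}. Then □r at x, so □□r at x, so □r at y, so r at z, i.e. Rxz.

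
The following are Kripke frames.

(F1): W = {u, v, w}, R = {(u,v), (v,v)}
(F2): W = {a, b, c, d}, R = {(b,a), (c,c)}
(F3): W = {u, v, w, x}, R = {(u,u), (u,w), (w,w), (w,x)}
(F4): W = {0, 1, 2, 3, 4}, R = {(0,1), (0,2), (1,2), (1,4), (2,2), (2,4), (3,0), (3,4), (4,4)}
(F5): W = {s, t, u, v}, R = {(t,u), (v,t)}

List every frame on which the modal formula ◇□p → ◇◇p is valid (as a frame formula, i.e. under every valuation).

The schema corresponds to a generalized confluence (Geach) condition: ∀x ∀y (xRy → ∃w (yRw ∧ xR²w)).
(F1): satisfies the condition.
(F2): fails — bRa but no w with aRw and bR²w.
(F3): fails — wRx but no t with xRt and wR²t.
(F4): satisfies the condition.
(F5): fails — tRu but no w with uRw and tR²w.

(F1), (F4)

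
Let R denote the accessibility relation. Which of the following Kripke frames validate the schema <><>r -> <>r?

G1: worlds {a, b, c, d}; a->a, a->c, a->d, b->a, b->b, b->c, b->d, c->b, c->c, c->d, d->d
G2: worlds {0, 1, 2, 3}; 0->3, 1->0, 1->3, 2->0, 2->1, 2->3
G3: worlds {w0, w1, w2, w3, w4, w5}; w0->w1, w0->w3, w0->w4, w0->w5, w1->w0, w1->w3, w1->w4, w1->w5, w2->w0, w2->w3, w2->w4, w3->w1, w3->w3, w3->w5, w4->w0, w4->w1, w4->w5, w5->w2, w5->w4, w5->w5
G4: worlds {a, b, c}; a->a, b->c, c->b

This is the axiom for transitivity; its first-order frame correspondent is forall x forall y forall z (Rxy & Ryz -> Rxz).
G1: fails — Rcb and Rba but not Rca.
G2: condition met.
G3: fails — Rw3w1 and Rw1w4 but not Rw3w4.
G4: fails — Rbc and Rcb but not Rbb.

G2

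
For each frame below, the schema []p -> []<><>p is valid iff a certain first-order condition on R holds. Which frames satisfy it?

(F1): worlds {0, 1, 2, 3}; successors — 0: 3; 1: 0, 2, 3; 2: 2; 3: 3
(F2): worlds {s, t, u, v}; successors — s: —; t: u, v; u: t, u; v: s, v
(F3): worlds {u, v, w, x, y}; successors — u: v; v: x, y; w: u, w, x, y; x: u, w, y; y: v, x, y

The schema corresponds to a generalized confluence (Geach) condition: forall x forall z (xRz -> exists w (xRw & z R^2 w)).
(F1): condition met.
(F2): fails — vRs but no w with vRw and sR²w.
(F3): condition met.
Valid on: (F1), (F3).

(F1), (F3)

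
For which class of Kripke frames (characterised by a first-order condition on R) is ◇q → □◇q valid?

This is the 5 axiom.
It corresponds to the Euclidean property: ∀x ∀y ∀z (Rxy ∧ Rxz → Ryz).

the Euclidean property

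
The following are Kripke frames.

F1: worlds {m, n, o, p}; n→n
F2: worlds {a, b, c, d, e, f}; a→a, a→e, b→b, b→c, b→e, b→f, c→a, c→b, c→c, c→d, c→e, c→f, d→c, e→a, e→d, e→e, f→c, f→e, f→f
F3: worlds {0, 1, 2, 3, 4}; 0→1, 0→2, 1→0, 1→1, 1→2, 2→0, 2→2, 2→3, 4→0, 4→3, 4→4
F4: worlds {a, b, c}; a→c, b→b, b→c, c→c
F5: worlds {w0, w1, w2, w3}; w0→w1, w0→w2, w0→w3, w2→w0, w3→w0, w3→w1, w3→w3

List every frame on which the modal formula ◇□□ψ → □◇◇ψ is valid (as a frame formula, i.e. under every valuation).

F1, F2, F4

The schema corresponds to a generalized confluence (Geach) condition: ∀x ∀y ∀z ((xRy ∧ xRz) → ∃w (yR²w ∧ zR²w)).
F1: condition met.
F2: condition met.
F3: fails — 2R0, 2R3 but no w with 0R²w and 3R²w.
F4: condition met.
F5: fails — w0Rw1, w0Rw1 but no w with w1R²w and w1R²w.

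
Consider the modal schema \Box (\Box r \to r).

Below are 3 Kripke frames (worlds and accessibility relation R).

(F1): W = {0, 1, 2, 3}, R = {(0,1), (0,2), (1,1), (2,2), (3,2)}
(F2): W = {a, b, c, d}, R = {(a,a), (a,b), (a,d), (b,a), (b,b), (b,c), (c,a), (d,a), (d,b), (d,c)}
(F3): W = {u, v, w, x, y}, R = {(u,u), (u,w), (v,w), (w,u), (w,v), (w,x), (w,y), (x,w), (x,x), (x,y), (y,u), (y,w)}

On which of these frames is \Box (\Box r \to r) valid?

This is the axiom for shift-reflexivity; its first-order frame correspondent is \forall x \forall y (Rxy \to Ryy).
(F1): condition met.
(F2): fails — Rbc but not Rcc.
(F3): fails — Rxw but not Rww.
Valid on: (F1).

(F1)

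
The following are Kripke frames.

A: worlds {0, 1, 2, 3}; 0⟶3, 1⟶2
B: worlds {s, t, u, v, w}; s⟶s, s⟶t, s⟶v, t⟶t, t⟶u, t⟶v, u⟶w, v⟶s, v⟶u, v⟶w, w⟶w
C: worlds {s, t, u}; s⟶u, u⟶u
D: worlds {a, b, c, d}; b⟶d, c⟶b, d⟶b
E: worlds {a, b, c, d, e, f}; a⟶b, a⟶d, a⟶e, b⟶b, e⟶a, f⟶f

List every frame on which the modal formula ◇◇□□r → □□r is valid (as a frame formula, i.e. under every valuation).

This is the axiom for a generalized confluence (Geach) condition; its first-order frame correspondent is ∀x ∀y ∀z ((xR²y ∧ xR²z) → ∃w (yR²w ∧ z = w)).
A: satisfies the condition.
B: fails — sR²u, sR²s but no w* with uR²w* and s=w*.
C: satisfies the condition.
D: satisfies the condition.
E: fails — aR²b, aR²a but no w with bR²w and a=w.
Valid on: A, C, D.

A, C, D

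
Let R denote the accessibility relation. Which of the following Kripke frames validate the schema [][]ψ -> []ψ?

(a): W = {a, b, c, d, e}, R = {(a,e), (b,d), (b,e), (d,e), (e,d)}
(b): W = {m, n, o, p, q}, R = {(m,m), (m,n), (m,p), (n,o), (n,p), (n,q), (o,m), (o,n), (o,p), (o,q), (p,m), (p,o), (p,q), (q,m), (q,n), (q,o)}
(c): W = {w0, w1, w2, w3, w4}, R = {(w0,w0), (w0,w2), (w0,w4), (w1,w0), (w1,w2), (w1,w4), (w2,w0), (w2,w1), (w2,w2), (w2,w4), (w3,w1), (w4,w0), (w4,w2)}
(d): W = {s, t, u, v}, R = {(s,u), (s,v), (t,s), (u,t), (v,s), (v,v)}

(b)

The schema corresponds to density: forall x forall y (Rxy -> exists z (Rxz & Rzy)).
(a): fails — Rae but no z with Raz and Rze.
(b): ✓.
(c): fails — Rw3w1 but no z with Rw3z and Rzw1.
(d): fails — Rut but no z with Ruz and Rzt.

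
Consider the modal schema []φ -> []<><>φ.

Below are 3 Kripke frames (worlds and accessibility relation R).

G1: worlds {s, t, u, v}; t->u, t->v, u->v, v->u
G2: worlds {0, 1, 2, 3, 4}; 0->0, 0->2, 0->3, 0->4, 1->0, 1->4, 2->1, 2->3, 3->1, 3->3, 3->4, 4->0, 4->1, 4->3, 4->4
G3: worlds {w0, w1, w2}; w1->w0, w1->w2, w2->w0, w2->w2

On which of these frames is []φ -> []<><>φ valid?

G1, G2

Frame correspondent (Sahlqvist): forall x forall z (xRz -> exists w (xRw & z R^2 w)) — i.e. a generalized confluence (Geach) condition.
G1: satisfies the condition.
G2: satisfies the condition.
G3: fails — w1Rw0 but no w with w1Rw and w0R²w.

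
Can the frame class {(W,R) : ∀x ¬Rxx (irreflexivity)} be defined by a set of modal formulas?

No — not modally definable

If a class were modally definable it would be closed under surjective bounded morphisms (Goldblatt–Thomason).
The 4-cycle (worlds a,b,c,d with a→b→c→d→a) is irreflexive, and the map sending every world to a single reflexive point • is a surjective bounded morphism (forth: every edge maps to (•,•); back: every world has a successor). So any modal formula valid on the 4-cycle is also valid on the reflexive point, which is not irreflexive.
So no modal formula (or set of formulas) defines exactly the irreflexive frames.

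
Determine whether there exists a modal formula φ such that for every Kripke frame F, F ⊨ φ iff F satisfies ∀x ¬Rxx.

Modal frame validity is preserved under surjective bounded morphisms.
The 4-cycle (worlds 0,1,2,3 with 0→1→2→3→0) is irreflexive, and the map sending every world to a single reflexive point • is a surjective bounded morphism (forth: every edge maps to (•,•); back: every world has a successor). So any modal formula valid on the 4-cycle is also valid on the reflexive point, which is not irreflexive.
So the class is not modally definable.

No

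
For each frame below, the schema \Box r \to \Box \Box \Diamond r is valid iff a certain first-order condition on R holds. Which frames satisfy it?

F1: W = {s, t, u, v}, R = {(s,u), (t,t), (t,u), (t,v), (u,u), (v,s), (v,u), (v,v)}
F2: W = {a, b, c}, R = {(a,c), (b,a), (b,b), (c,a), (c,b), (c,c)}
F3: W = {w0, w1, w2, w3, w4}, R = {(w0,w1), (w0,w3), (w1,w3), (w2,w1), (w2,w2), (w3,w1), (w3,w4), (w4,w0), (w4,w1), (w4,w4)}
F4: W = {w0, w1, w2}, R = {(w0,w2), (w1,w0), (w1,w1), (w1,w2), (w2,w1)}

F1

This is the axiom for a generalized confluence (Geach) condition; its first-order frame correspondent is \forall x \forall z (x R^2 z \to \exists w (xRw \wedge zRw)).
F1: condition met.
F2: fails — aR²b but no w with aRw and bRw.
F3: fails — w1R²w4 but no w with w1Rw and w4Rw.
F4: fails — w2R²w0 but no w with w2Rw and w0Rw.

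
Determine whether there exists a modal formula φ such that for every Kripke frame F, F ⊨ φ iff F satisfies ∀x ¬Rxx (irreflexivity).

If a class were modally definable it would be closed under surjective bounded morphisms (Goldblatt–Thomason).
The 4-cycle (worlds a,b,c,d with a→b→c→d→a) is irreflexive, and the map sending every world to a single reflexive point • is a surjective bounded morphism (forth: every edge maps to (•,•); back: every world has a successor). So any modal formula valid on the 4-cycle is also valid on the reflexive point, which is not irreflexive.
So the class is not modally definable.

Not modally definable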